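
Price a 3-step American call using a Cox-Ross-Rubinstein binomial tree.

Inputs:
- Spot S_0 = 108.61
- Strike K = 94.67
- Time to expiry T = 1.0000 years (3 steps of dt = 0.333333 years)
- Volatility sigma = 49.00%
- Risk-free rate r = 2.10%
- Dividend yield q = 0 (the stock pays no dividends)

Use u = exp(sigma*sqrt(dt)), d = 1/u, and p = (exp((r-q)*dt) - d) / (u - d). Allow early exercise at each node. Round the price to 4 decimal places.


dt = T/N = 0.333333
u = exp(sigma*sqrt(dt)) = 1.326975; d = 1/u = 0.753594
p = (exp((r-q)*dt) - d) / (u - d) = 0.441994
Discount per step: exp(-r*dt) = 0.993024
Stock lattice S(k, i) with i counting down-moves:
  k=0: S(0,0) = 108.6100
  k=1: S(1,0) = 144.1227; S(1,1) = 81.8478
  k=2: S(2,0) = 191.2472; S(2,1) = 108.6100; S(2,2) = 61.6800
  k=3: S(3,0) = 253.7802; S(3,1) = 144.1227; S(3,2) = 81.8478; S(3,3) = 46.4817
Terminal payoffs V(N, i) = max(S_T - K, 0):
  V(3,0) = 159.110160; V(3,1) = 49.452714; V(3,2) = 0.000000; V(3,3) = 0.000000
Backward induction: V(k, i) = exp(-r*dt) * [p * V(k+1, i) + (1-p) * V(k+1, i+1)]; then take max(V_cont, immediate exercise) for American.
  V(2,0) = exp(-r*dt) * [p*159.110160 + (1-p)*49.452714] = 97.237560; exercise = 96.577184; V(2,0) = max -> 97.237560
  V(2,1) = exp(-r*dt) * [p*49.452714 + (1-p)*0.000000] = 21.705316; exercise = 13.940000; V(2,1) = max -> 21.705316
  V(2,2) = exp(-r*dt) * [p*0.000000 + (1-p)*0.000000] = 0.000000; exercise = 0.000000; V(2,2) = max -> 0.000000
  V(1,0) = exp(-r*dt) * [p*97.237560 + (1-p)*21.705316] = 54.705806; exercise = 49.452714; V(1,0) = max -> 54.705806
  V(1,1) = exp(-r*dt) * [p*21.705316 + (1-p)*0.000000] = 9.526692; exercise = 0.000000; V(1,1) = max -> 9.526692
  V(0,0) = exp(-r*dt) * [p*54.705806 + (1-p)*9.526692] = 29.289826; exercise = 13.940000; V(0,0) = max -> 29.289826

Answer: Price = V(0,0) = 29.2898


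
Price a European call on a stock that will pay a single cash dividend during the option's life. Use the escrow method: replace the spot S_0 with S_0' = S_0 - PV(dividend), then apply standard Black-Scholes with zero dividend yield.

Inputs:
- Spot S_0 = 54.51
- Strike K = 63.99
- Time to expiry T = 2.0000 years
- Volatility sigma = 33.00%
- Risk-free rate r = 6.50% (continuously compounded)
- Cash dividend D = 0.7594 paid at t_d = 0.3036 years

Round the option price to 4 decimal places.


Answer: Price = 8.9762

Derivation:
PV(D) = D * exp(-r * t_d) = 0.7594 * 0.98045944 = 0.74456090
S_0' = S_0 - PV(D) = 54.5100 - 0.74456090 = 53.76543910
d1 = (ln(S_0'/K) + (r + sigma^2/2)*T) / (sigma*sqrt(T)) = 0.13885872
d2 = d1 - sigma*sqrt(T) = -0.32783175
exp(-rT) = 0.87809543
N(d1) = 0.55521911; N(d2) = 0.37151944
C = S_0' * N(d1) - K * exp(-rT) * N(d2) = 53.76543910 * 0.55521911 - 63.9900 * 0.87809543 * 0.37151944 = 8.9762


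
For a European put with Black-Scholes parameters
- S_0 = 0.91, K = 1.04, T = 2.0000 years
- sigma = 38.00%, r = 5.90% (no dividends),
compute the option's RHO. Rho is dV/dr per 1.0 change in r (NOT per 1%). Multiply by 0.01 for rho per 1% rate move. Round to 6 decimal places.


d1 = 0.2397996478; d2 = -0.2976015059
phi(d1) = 0.3876352462; exp(-qT) = 1.0000000000; exp(-rT) = 0.8886960526
N(-d2) = 0.6169963375
Rho = -K*T*exp(-rT)*N(-d2) = -1.0400 * 2.0000 * 0.8886960526 * 0.6169963375 = -1.140510

Answer: Rho = -1.140510


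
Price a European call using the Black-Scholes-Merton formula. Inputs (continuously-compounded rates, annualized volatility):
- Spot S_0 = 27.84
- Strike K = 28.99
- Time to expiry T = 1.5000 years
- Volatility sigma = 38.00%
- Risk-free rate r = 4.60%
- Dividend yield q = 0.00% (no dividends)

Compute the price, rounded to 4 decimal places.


d1 = (ln(S/K) + (r - q + 0.5*sigma^2) * T) / (sigma * sqrt(T)) = 0.29398796
d2 = d1 - sigma * sqrt(T) = -0.17141509
exp(-rT) = 0.93332668; exp(-qT) = 1.00000000
C = S_0 * exp(-qT) * N(d1) - K * exp(-rT) * N(d2)
N(d1) = 0.61561645; N(d2) = 0.43194869
C = 27.8400 * 1.00000000 * 0.61561645 - 28.9900 * 0.93332668 * 0.43194869 = 5.4515

Answer: Price = 5.4515


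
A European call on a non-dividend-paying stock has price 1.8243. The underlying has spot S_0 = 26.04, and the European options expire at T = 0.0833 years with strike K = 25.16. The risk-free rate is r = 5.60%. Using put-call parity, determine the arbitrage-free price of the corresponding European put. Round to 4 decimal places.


Put-call parity: C - P = S_0 * exp(-qT) - K * exp(-rT).
S_0 * exp(-qT) = 26.0400 * 1.00000000 = 26.04000000
K * exp(-rT) = 25.1600 * 0.99534606 = 25.04290695
P = C - S*exp(-qT) + K*exp(-rT)
P = 1.8243 - 26.04000000 + 25.04290695 = 0.8272

Answer: Put price = 0.8272


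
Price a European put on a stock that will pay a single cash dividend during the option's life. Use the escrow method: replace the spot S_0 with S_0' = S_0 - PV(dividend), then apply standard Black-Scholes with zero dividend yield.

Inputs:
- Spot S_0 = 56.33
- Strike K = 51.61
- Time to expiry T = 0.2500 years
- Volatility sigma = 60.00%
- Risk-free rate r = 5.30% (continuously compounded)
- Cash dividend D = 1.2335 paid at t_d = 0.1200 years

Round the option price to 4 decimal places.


PV(D) = D * exp(-r * t_d) = 1.2335 * 0.99366018 = 1.22567983
S_0' = S_0 - PV(D) = 56.3300 - 1.22567983 = 55.10432017
d1 = (ln(S_0'/K) + (r + sigma^2/2)*T) / (sigma*sqrt(T)) = 0.41254222
d2 = d1 - sigma*sqrt(T) = 0.11254222
exp(-rT) = 0.98683739
N(-d1) = 0.33997102; N(-d2) = 0.45519675
P = K * exp(-rT) * N(-d2) - S_0' * N(-d1) = 51.6100 * 0.98683739 * 0.45519675 - 55.10432017 * 0.33997102 = 4.4496

Answer: Price = 4.4496


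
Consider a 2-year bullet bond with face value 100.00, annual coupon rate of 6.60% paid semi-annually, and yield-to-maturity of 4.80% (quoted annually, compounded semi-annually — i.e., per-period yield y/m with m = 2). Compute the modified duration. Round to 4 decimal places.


Coupon per period c = face * coupon_rate / m = 3.300000
Periods per year m = 2; per-period yield y/m = 0.024000
Number of cashflows N = 4
Cashflows (t years, CF_t, discount factor 1/(1+y/m)^(m*t), PV):
  t = 0.5000: CF_t = 3.300000, DF = 0.976562, PV = 3.222656
  t = 1.0000: CF_t = 3.300000, DF = 0.953674, PV = 3.147125
  t = 1.5000: CF_t = 3.300000, DF = 0.931323, PV = 3.073364
  t = 2.0000: CF_t = 103.300000, DF = 0.909495, PV = 93.950803
Price P = sum_t PV_t = 103.393949
First compute Macaulay numerator sum_t t * PV_t:
  t * PV_t at t = 0.5000: 1.611328
  t * PV_t at t = 1.0000: 3.147125
  t * PV_t at t = 1.5000: 4.610047
  t * PV_t at t = 2.0000: 187.901605
Macaulay duration D = 197.270105 / 103.393949 = 1.907946
Modified duration = D / (1 + y/m) = 1.907946 / (1 + 0.024000) = 1.863229

Answer: Modified duration = 1.8632


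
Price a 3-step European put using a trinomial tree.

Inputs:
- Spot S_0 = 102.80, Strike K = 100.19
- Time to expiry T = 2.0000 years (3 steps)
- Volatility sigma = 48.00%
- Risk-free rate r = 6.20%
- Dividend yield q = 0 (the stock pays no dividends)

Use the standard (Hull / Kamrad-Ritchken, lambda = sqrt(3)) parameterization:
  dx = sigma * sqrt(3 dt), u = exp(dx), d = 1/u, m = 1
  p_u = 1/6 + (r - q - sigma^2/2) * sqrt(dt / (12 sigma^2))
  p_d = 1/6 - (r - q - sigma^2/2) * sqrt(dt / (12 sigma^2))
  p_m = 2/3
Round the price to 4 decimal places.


dt = T/N = 0.666667; dx = sigma*sqrt(3*dt) = 0.678823
u = exp(dx) = 1.971555; d = 1/u = 0.507214
p_u = 0.140543, p_m = 0.666667, p_d = 0.192790
Discount per step: exp(-r*dt) = 0.959509
Stock lattice S(k, j) with j the centered position index:
  k=0: S(0,+0) = 102.8000
  k=1: S(1,-1) = 52.1416; S(1,+0) = 102.8000; S(1,+1) = 202.6758
  k=2: S(2,-2) = 26.4469; S(2,-1) = 52.1416; S(2,+0) = 102.8000; S(2,+1) = 202.6758; S(2,+2) = 399.5865
  k=3: S(3,-3) = 13.4143; S(3,-2) = 26.4469; S(3,-1) = 52.1416; S(3,+0) = 102.8000; S(3,+1) = 202.6758; S(3,+2) = 399.5865; S(3,+3) = 787.8068
Terminal payoffs V(N, j) = max(K - S_T, 0):
  V(3,-3) = 86.775747; V(3,-2) = 73.743063; V(3,-1) = 48.048413; V(3,+0) = 0.000000; V(3,+1) = 0.000000; V(3,+2) = 0.000000; V(3,+3) = 0.000000
Backward induction: V(k, j) = exp(-r*dt) * [p_u * V(k+1, j+1) + p_m * V(k+1, j) + p_d * V(k+1, j-1)]
  V(2,-2) = exp(-r*dt) * [p_u*48.048413 + p_m*73.743063 + p_d*86.775747] = 69.703007
  V(2,-1) = exp(-r*dt) * [p_u*0.000000 + p_m*48.048413 + p_d*73.743063] = 44.376559
  V(2,+0) = exp(-r*dt) * [p_u*0.000000 + p_m*0.000000 + p_d*48.048413] = 8.888193
  V(2,+1) = exp(-r*dt) * [p_u*0.000000 + p_m*0.000000 + p_d*0.000000] = 0.000000
  V(2,+2) = exp(-r*dt) * [p_u*0.000000 + p_m*0.000000 + p_d*0.000000] = 0.000000
  V(1,-1) = exp(-r*dt) * [p_u*8.888193 + p_m*44.376559 + p_d*69.703007] = 42.479021
  V(1,+0) = exp(-r*dt) * [p_u*0.000000 + p_m*8.888193 + p_d*44.376559] = 13.894494
  V(1,+1) = exp(-r*dt) * [p_u*0.000000 + p_m*0.000000 + p_d*8.888193] = 1.644174
  V(0,+0) = exp(-r*dt) * [p_u*1.644174 + p_m*13.894494 + p_d*42.479021] = 16.967594

Answer: Price = V(0,0) = 16.9676


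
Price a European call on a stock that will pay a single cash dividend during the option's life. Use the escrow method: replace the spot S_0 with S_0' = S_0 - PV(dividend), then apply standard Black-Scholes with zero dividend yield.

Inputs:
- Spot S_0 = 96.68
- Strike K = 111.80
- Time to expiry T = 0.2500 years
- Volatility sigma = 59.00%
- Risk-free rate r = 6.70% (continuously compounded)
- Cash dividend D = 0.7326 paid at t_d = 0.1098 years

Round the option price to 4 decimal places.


PV(D) = D * exp(-r * t_d) = 0.7326 * 0.99267039 = 0.72723033
S_0' = S_0 - PV(D) = 96.6800 - 0.72723033 = 95.95276967
d1 = (ln(S_0'/K) + (r + sigma^2/2)*T) / (sigma*sqrt(T)) = -0.31387448
d2 = d1 - sigma*sqrt(T) = -0.60887448
exp(-rT) = 0.98338950
N(d1) = 0.37680819; N(d2) = 0.27130382
C = S_0' * N(d1) - K * exp(-rT) * N(d2) = 95.95276967 * 0.37680819 - 111.8000 * 0.98338950 * 0.27130382 = 6.3278

Answer: Price = 6.3278


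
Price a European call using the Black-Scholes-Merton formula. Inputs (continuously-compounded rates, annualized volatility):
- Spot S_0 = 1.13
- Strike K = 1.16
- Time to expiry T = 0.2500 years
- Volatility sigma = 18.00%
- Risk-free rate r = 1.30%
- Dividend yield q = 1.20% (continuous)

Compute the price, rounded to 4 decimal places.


d1 = (ln(S/K) + (r - q + 0.5*sigma^2) * T) / (sigma * sqrt(T)) = -0.24335969
d2 = d1 - sigma * sqrt(T) = -0.33335969
exp(-rT) = 0.99675528; exp(-qT) = 0.99700450
C = S_0 * exp(-qT) * N(d1) - K * exp(-rT) * N(d2)
N(d1) = 0.40386338; N(d2) = 0.36943139
C = 1.1300 * 0.99700450 * 0.40386338 - 1.1600 * 0.99675528 * 0.36943139 = 0.0278

Answer: Price = 0.0278


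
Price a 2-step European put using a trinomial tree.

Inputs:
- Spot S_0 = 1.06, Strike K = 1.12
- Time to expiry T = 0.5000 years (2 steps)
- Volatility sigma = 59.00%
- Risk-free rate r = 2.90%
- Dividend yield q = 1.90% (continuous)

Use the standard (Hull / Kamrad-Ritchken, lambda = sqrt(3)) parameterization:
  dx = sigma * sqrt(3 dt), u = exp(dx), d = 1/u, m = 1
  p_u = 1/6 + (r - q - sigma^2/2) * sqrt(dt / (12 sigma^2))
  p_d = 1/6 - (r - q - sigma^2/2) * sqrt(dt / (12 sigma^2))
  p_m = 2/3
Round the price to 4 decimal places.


dt = T/N = 0.250000; dx = sigma*sqrt(3*dt) = 0.510955
u = exp(dx) = 1.666882; d = 1/u = 0.599922
p_u = 0.126533, p_m = 0.666667, p_d = 0.206800
Discount per step: exp(-r*dt) = 0.992776
Stock lattice S(k, j) with j the centered position index:
  k=0: S(0,+0) = 1.0600
  k=1: S(1,-1) = 0.6359; S(1,+0) = 1.0600; S(1,+1) = 1.7669
  k=2: S(2,-2) = 0.3815; S(2,-1) = 0.6359; S(2,+0) = 1.0600; S(2,+1) = 1.7669; S(2,+2) = 2.9452
Terminal payoffs V(N, j) = max(K - S_T, 0):
  V(2,-2) = 0.738499; V(2,-1) = 0.484082; V(2,+0) = 0.060000; V(2,+1) = 0.000000; V(2,+2) = 0.000000
Backward induction: V(k, j) = exp(-r*dt) * [p_u * V(k+1, j+1) + p_m * V(k+1, j) + p_d * V(k+1, j-1)]
  V(1,-1) = exp(-r*dt) * [p_u*0.060000 + p_m*0.484082 + p_d*0.738499] = 0.479546
  V(1,+0) = exp(-r*dt) * [p_u*0.000000 + p_m*0.060000 + p_d*0.484082] = 0.139096
  V(1,+1) = exp(-r*dt) * [p_u*0.000000 + p_m*0.000000 + p_d*0.060000] = 0.012318
  V(0,+0) = exp(-r*dt) * [p_u*0.012318 + p_m*0.139096 + p_d*0.479546] = 0.192062

Answer: Price = V(0,0) = 0.1921


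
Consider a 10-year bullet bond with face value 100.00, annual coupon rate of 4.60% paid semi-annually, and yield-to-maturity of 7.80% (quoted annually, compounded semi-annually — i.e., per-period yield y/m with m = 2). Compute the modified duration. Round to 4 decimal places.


Coupon per period c = face * coupon_rate / m = 2.300000
Periods per year m = 2; per-period yield y/m = 0.039000
Number of cashflows N = 20
Cashflows (t years, CF_t, discount factor 1/(1+y/m)^(m*t), PV):
  t = 0.5000: CF_t = 2.300000, DF = 0.962464, PV = 2.213667
  t = 1.0000: CF_t = 2.300000, DF = 0.926337, PV = 2.130575
  t = 1.5000: CF_t = 2.300000, DF = 0.891566, PV = 2.050601
  t = 2.0000: CF_t = 2.300000, DF = 0.858100, PV = 1.973630
  t = 2.5000: CF_t = 2.300000, DF = 0.825890, PV = 1.899547
  t = 3.0000: CF_t = 2.300000, DF = 0.794889, PV = 1.828246
  t = 3.5000: CF_t = 2.300000, DF = 0.765052, PV = 1.759620
  t = 4.0000: CF_t = 2.300000, DF = 0.736335, PV = 1.693571
  t = 4.5000: CF_t = 2.300000, DF = 0.708696, PV = 1.630001
  t = 5.0000: CF_t = 2.300000, DF = 0.682094, PV = 1.568817
  t = 5.5000: CF_t = 2.300000, DF = 0.656491, PV = 1.509930
  t = 6.0000: CF_t = 2.300000, DF = 0.631849, PV = 1.453253
  t = 6.5000: CF_t = 2.300000, DF = 0.608132, PV = 1.398704
  t = 7.0000: CF_t = 2.300000, DF = 0.585305, PV = 1.346202
  t = 7.5000: CF_t = 2.300000, DF = 0.563335, PV = 1.295671
  t = 8.0000: CF_t = 2.300000, DF = 0.542190, PV = 1.247036
  t = 8.5000: CF_t = 2.300000, DF = 0.521838, PV = 1.200227
  t = 9.0000: CF_t = 2.300000, DF = 0.502250, PV = 1.155176
  t = 9.5000: CF_t = 2.300000, DF = 0.483398, PV = 1.111815
  t = 10.0000: CF_t = 102.300000, DF = 0.465253, PV = 47.595367
Price P = sum_t PV_t = 78.061656
First compute Macaulay numerator sum_t t * PV_t:
  t * PV_t at t = 0.5000: 1.106833
  t * PV_t at t = 1.0000: 2.130575
  t * PV_t at t = 1.5000: 3.075902
  t * PV_t at t = 2.0000: 3.947259
  t * PV_t at t = 2.5000: 4.748868
  t * PV_t at t = 3.0000: 5.484737
  t * PV_t at t = 3.5000: 6.158672
  t * PV_t at t = 4.0000: 6.774285
  t * PV_t at t = 4.5000: 7.335005
  t * PV_t at t = 5.0000: 7.844086
  t * PV_t at t = 5.5000: 8.304615
  t * PV_t at t = 6.0000: 8.719519
  t * PV_t at t = 6.5000: 9.091574
  t * PV_t at t = 7.0000: 9.423413
  t * PV_t at t = 7.5000: 9.717530
  t * PV_t at t = 8.0000: 9.976290
  t * PV_t at t = 8.5000: 10.201933
  t * PV_t at t = 9.0000: 10.396580
  t * PV_t at t = 9.5000: 10.562240
  t * PV_t at t = 10.0000: 475.953673
Macaulay duration D = 610.953587 / 78.061656 = 7.826552
Modified duration = D / (1 + y/m) = 7.826552 / (1 + 0.039000) = 7.532774

Answer: Modified duration = 7.5328


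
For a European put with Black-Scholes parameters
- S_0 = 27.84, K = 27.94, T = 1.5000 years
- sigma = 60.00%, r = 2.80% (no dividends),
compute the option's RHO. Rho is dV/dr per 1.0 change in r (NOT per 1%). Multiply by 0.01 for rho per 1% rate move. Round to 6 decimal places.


d1 = 0.4196989496; d2 = -0.3151479732
phi(d1) = 0.3653088432; exp(-qT) = 1.0000000000; exp(-rT) = 0.9588697806
N(-d2) = 0.6236753472
Rho = -K*T*exp(-rT)*N(-d2) = -27.9400 * 1.5000 * 0.9588697806 * 0.6236753472 = -25.063163

Answer: Rho = -25.063163


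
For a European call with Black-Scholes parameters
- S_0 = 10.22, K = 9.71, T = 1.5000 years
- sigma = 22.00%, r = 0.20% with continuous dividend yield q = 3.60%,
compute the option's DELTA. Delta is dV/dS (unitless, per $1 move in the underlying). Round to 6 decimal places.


Answer: Delta = 0.524748

Derivation:
d1 = 0.1354282146; d2 = -0.1340156571
phi(d1) = 0.3953005435; exp(-qT) = 0.9474321065; exp(-rT) = 0.9970044955
N(d1) = 0.5538633412
Delta = exp(-qT) * N(d1) = 0.9474321065 * 0.5538633412 = 0.524748


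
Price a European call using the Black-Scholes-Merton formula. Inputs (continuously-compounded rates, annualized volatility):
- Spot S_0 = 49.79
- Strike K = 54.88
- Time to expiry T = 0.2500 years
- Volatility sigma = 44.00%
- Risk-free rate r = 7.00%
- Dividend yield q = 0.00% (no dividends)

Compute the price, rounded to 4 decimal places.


d1 = (ln(S/K) + (r - q + 0.5*sigma^2) * T) / (sigma * sqrt(T)) = -0.25288556
d2 = d1 - sigma * sqrt(T) = -0.47288556
exp(-rT) = 0.98265224; exp(-qT) = 1.00000000
C = S_0 * exp(-qT) * N(d1) - K * exp(-rT) * N(d2)
N(d1) = 0.40017832; N(d2) = 0.31814741
C = 49.7900 * 1.00000000 * 0.40017832 - 54.8800 * 0.98265224 * 0.31814741 = 2.7678

Answer: Price = 2.7678


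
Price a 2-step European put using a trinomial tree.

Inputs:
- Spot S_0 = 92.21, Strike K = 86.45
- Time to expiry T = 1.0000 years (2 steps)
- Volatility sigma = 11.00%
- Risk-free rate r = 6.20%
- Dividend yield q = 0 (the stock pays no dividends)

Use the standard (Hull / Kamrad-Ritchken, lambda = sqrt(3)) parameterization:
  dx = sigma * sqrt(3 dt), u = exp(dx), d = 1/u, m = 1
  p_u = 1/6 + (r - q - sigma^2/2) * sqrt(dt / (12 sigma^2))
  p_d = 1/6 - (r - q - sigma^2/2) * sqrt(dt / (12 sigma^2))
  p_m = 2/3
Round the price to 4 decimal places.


dt = T/N = 0.500000; dx = sigma*sqrt(3*dt) = 0.134722
u = exp(dx) = 1.144219; d = 1/u = 0.873959
p_u = 0.270492, p_m = 0.666667, p_d = 0.062842
Discount per step: exp(-r*dt) = 0.969476
Stock lattice S(k, j) with j the centered position index:
  k=0: S(0,+0) = 92.2100
  k=1: S(1,-1) = 80.5877; S(1,+0) = 92.2100; S(1,+1) = 105.5084
  k=2: S(2,-2) = 70.4304; S(2,-1) = 80.5877; S(2,+0) = 92.2100; S(2,+1) = 105.5084; S(2,+2) = 120.7247
Terminal payoffs V(N, j) = max(K - S_T, 0):
  V(2,-2) = 16.019619; V(2,-1) = 5.862250; V(2,+0) = 0.000000; V(2,+1) = 0.000000; V(2,+2) = 0.000000
Backward induction: V(k, j) = exp(-r*dt) * [p_u * V(k+1, j+1) + p_m * V(k+1, j) + p_d * V(k+1, j-1)]
  V(1,-1) = exp(-r*dt) * [p_u*0.000000 + p_m*5.862250 + p_d*16.019619] = 4.764844
  V(1,+0) = exp(-r*dt) * [p_u*0.000000 + p_m*0.000000 + p_d*5.862250] = 0.357149
  V(1,+1) = exp(-r*dt) * [p_u*0.000000 + p_m*0.000000 + p_d*0.000000] = 0.000000
  V(0,+0) = exp(-r*dt) * [p_u*0.000000 + p_m*0.357149 + p_d*4.764844] = 0.521122

Answer: Price = V(0,0) = 0.5211


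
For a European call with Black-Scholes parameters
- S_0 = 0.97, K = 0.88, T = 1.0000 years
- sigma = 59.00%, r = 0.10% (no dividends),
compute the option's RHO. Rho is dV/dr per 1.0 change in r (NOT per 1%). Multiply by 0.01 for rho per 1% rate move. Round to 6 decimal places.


Answer: Rho = 0.394699

Derivation:
d1 = 0.4617358712; d2 = -0.1282641288
phi(d1) = 0.3586032910; exp(-qT) = 1.0000000000; exp(-rT) = 0.9990004998
N(d2) = 0.4489699758
Rho = K*T*exp(-rT)*N(d2) = 0.8800 * 1.0000 * 0.9990004998 * 0.4489699758 = 0.394699


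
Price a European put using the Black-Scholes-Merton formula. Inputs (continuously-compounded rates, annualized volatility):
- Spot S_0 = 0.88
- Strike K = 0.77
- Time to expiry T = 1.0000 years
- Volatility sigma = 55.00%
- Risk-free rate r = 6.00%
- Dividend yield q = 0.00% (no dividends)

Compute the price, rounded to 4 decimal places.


Answer: Price = 0.1068

Derivation:
d1 = (ln(S/K) + (r - q + 0.5*sigma^2) * T) / (sigma * sqrt(T)) = 0.62687526
d2 = d1 - sigma * sqrt(T) = 0.07687526
exp(-rT) = 0.94176453; exp(-qT) = 1.00000000
P = K * exp(-rT) * N(-d2) - S_0 * exp(-qT) * N(-d1)
N(-d1) = 0.26537050; N(-d2) = 0.46936139
P = 0.7700 * 0.94176453 * 0.46936139 - 0.8800 * 1.00000000 * 0.26537050 = 0.1068


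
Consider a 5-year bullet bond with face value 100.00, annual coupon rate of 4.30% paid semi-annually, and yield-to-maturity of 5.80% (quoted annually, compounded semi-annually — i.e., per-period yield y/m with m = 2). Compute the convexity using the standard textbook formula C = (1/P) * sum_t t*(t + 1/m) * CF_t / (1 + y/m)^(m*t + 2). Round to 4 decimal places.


Coupon per period c = face * coupon_rate / m = 2.150000
Periods per year m = 2; per-period yield y/m = 0.029000
Number of cashflows N = 10
Cashflows (t years, CF_t, discount factor 1/(1+y/m)^(m*t), PV):
  t = 0.5000: CF_t = 2.150000, DF = 0.971817, PV = 2.089407
  t = 1.0000: CF_t = 2.150000, DF = 0.944429, PV = 2.030522
  t = 1.5000: CF_t = 2.150000, DF = 0.917812, PV = 1.973296
  t = 2.0000: CF_t = 2.150000, DF = 0.891946, PV = 1.917684
  t = 2.5000: CF_t = 2.150000, DF = 0.866808, PV = 1.863638
  t = 3.0000: CF_t = 2.150000, DF = 0.842379, PV = 1.811116
  t = 3.5000: CF_t = 2.150000, DF = 0.818639, PV = 1.760074
  t = 4.0000: CF_t = 2.150000, DF = 0.795567, PV = 1.710470
  t = 4.5000: CF_t = 2.150000, DF = 0.773146, PV = 1.662264
  t = 5.0000: CF_t = 102.150000, DF = 0.751357, PV = 76.751103
Price P = sum_t PV_t = 93.569574
Convexity numerator sum_t t*(t + 1/m) * CF_t / (1+y/m)^(m*t + 2):
  t = 0.5000: term = 0.986648
  t = 1.0000: term = 2.876525
  t = 1.5000: term = 5.590914
  t = 2.0000: term = 9.055579
  t = 2.5000: term = 13.200552
  t = 3.0000: term = 17.959935
  t = 3.5000: term = 23.271701
  t = 4.0000: term = 29.077510
  t = 4.5000: term = 35.322534
  t = 5.0000: term = 1993.363803
Convexity = (1/P) * sum = 2130.705702 / 93.569574 = 22.771352

Answer: Convexity = 22.7714


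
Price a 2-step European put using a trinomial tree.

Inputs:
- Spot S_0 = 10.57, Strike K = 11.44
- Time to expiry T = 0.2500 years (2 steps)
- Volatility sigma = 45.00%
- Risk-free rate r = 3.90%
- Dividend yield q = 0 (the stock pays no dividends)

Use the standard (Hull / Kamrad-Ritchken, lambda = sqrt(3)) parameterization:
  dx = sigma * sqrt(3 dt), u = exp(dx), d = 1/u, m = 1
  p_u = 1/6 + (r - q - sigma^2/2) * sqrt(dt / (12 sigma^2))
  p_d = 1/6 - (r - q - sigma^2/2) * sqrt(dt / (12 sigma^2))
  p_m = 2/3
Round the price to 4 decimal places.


Answer: Price = V(0,0) = 1.4189

Derivation:
dt = T/N = 0.125000; dx = sigma*sqrt(3*dt) = 0.275568
u = exp(dx) = 1.317278; d = 1/u = 0.759141
p_u = 0.152548, p_m = 0.666667, p_d = 0.180785
Discount per step: exp(-r*dt) = 0.995137
Stock lattice S(k, j) with j the centered position index:
  k=0: S(0,+0) = 10.5700
  k=1: S(1,-1) = 8.0241; S(1,+0) = 10.5700; S(1,+1) = 13.9236
  k=2: S(2,-2) = 6.0914; S(2,-1) = 8.0241; S(2,+0) = 10.5700; S(2,+1) = 13.9236; S(2,+2) = 18.3413
Terminal payoffs V(N, j) = max(K - S_T, 0):
  V(2,-2) = 5.348559; V(2,-1) = 3.415878; V(2,+0) = 0.870000; V(2,+1) = 0.000000; V(2,+2) = 0.000000
Backward induction: V(k, j) = exp(-r*dt) * [p_u * V(k+1, j+1) + p_m * V(k+1, j) + p_d * V(k+1, j-1)]
  V(1,-1) = exp(-r*dt) * [p_u*0.870000 + p_m*3.415878 + p_d*5.348559] = 3.360487
  V(1,+0) = exp(-r*dt) * [p_u*0.000000 + p_m*0.870000 + p_d*3.415878] = 1.191717
  V(1,+1) = exp(-r*dt) * [p_u*0.000000 + p_m*0.000000 + p_d*0.870000] = 0.156518
  V(0,+0) = exp(-r*dt) * [p_u*0.156518 + p_m*1.191717 + p_d*3.360487] = 1.418947


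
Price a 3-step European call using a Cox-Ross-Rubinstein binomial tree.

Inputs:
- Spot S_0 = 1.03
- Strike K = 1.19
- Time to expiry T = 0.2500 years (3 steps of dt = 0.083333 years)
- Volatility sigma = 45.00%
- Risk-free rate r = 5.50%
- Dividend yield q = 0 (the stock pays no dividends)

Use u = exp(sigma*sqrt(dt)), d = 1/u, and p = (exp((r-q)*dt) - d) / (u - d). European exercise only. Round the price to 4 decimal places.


dt = T/N = 0.083333
u = exp(sigma*sqrt(dt)) = 1.138719; d = 1/u = 0.878180
p = (exp((r-q)*dt) - d) / (u - d) = 0.485202
Discount per step: exp(-r*dt) = 0.995427
Stock lattice S(k, i) with i counting down-moves:
  k=0: S(0,0) = 1.0300
  k=1: S(1,0) = 1.1729; S(1,1) = 0.9045
  k=2: S(2,0) = 1.3356; S(2,1) = 1.0300; S(2,2) = 0.7943
  k=3: S(3,0) = 1.5209; S(3,1) = 1.1729; S(3,2) = 0.9045; S(3,3) = 0.6976
Terminal payoffs V(N, i) = max(S_T - K, 0):
  V(3,0) = 0.330851; V(3,1) = 0.000000; V(3,2) = 0.000000; V(3,3) = 0.000000
Backward induction: V(k, i) = exp(-r*dt) * [p * V(k+1, i) + (1-p) * V(k+1, i+1)].
  V(2,0) = exp(-r*dt) * [p*0.330851 + (1-p)*0.000000] = 0.159796
  V(2,1) = exp(-r*dt) * [p*0.000000 + (1-p)*0.000000] = 0.000000
  V(2,2) = exp(-r*dt) * [p*0.000000 + (1-p)*0.000000] = 0.000000
  V(1,0) = exp(-r*dt) * [p*0.159796 + (1-p)*0.000000] = 0.077179
  V(1,1) = exp(-r*dt) * [p*0.000000 + (1-p)*0.000000] = 0.000000
  V(0,0) = exp(-r*dt) * [p*0.077179 + (1-p)*0.000000] = 0.037276

Answer: Price = V(0,0) = 0.0373


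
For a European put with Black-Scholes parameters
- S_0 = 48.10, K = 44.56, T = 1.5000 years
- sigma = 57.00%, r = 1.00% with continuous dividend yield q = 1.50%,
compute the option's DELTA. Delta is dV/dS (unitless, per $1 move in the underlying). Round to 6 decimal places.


d1 = 0.4478133963; d2 = -0.2502911803
phi(d1) = 0.3608810226; exp(-qT) = 0.9777512372; exp(-rT) = 0.9851119396
N(-d1) = 0.3271439372
Delta = -exp(-qT) * N(-d1) = -0.9777512372 * 0.3271439372 = -0.319865

Answer: Delta = -0.319865


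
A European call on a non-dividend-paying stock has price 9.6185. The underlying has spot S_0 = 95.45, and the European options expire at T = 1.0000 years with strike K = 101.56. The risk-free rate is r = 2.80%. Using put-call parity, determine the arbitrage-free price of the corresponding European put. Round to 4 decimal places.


Put-call parity: C - P = S_0 * exp(-qT) - K * exp(-rT).
S_0 * exp(-qT) = 95.4500 * 1.00000000 = 95.45000000
K * exp(-rT) = 101.5600 * 0.97238837 = 98.75576253
P = C - S*exp(-qT) + K*exp(-rT)
P = 9.6185 - 95.45000000 + 98.75576253 = 12.9243

Answer: Put price = 12.9243


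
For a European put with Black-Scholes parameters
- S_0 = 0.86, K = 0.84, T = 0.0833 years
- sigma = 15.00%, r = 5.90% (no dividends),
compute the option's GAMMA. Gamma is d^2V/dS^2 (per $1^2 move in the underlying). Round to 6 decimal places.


Answer: Gamma = 8.510891

Derivation:
d1 = 0.6786914220; d2 = 0.6353988129
phi(d1) = 0.3168744766; exp(-qT) = 1.0000000000; exp(-rT) = 0.9950973574
Gamma = exp(-qT) * phi(d1) / (S * sigma * sqrt(T)) = 1.0000000000 * 0.3168744766 / (0.8600 * 0.1500 * 0.2886173938) = 8.510891


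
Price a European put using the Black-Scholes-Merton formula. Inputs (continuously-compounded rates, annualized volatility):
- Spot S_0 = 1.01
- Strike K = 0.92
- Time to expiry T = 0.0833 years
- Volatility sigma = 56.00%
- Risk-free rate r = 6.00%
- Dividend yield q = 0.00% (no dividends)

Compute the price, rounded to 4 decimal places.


Answer: Price = 0.0258

Derivation:
d1 = (ln(S/K) + (r - q + 0.5*sigma^2) * T) / (sigma * sqrt(T)) = 0.68919331
d2 = d1 - sigma * sqrt(T) = 0.52756757
exp(-rT) = 0.99501447; exp(-qT) = 1.00000000
P = K * exp(-rT) * N(-d2) - S_0 * exp(-qT) * N(-d1)
N(-d1) = 0.24535081; N(-d2) = 0.29889975
P = 0.9200 * 0.99501447 * 0.29889975 - 1.0100 * 1.00000000 * 0.24535081 = 0.0258


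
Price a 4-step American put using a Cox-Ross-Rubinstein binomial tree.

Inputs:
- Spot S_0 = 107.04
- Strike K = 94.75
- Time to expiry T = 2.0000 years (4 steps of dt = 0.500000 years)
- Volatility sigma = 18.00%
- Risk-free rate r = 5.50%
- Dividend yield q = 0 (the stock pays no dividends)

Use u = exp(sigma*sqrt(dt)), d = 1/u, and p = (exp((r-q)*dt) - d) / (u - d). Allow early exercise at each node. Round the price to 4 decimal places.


dt = T/N = 0.500000
u = exp(sigma*sqrt(dt)) = 1.135734; d = 1/u = 0.880488
p = (exp((r-q)*dt) - d) / (u - d) = 0.577457
Discount per step: exp(-r*dt) = 0.972875
Stock lattice S(k, i) with i counting down-moves:
  k=0: S(0,0) = 107.0400
  k=1: S(1,0) = 121.5690; S(1,1) = 94.2474
  k=2: S(2,0) = 138.0700; S(2,1) = 107.0400; S(2,2) = 82.9837
  k=3: S(3,0) = 156.8108; S(3,1) = 121.5690; S(3,2) = 94.2474; S(3,3) = 73.0661
  k=4: S(4,0) = 178.0954; S(4,1) = 138.0700; S(4,2) = 107.0400; S(4,3) = 82.9837; S(4,4) = 64.3338
Terminal payoffs V(N, i) = max(K - S_T, 0):
  V(4,0) = 0.000000; V(4,1) = 0.000000; V(4,2) = 0.000000; V(4,3) = 11.766304; V(4,4) = 30.416164
Backward induction: V(k, i) = exp(-r*dt) * [p * V(k+1, i) + (1-p) * V(k+1, i+1)]; then take max(V_cont, immediate exercise) for American.
  V(3,0) = exp(-r*dt) * [p*0.000000 + (1-p)*0.000000] = 0.000000; exercise = 0.000000; V(3,0) = max -> 0.000000
  V(3,1) = exp(-r*dt) * [p*0.000000 + (1-p)*0.000000] = 0.000000; exercise = 0.000000; V(3,1) = max -> 0.000000
  V(3,2) = exp(-r*dt) * [p*0.000000 + (1-p)*11.766304] = 4.836906; exercise = 0.502587; V(3,2) = max -> 4.836906
  V(3,3) = exp(-r*dt) * [p*11.766304 + (1-p)*30.416164] = 19.113745; exercise = 21.683869; V(3,3) = max -> 21.683869
  V(2,0) = exp(-r*dt) * [p*0.000000 + (1-p)*0.000000] = 0.000000; exercise = 0.000000; V(2,0) = max -> 0.000000
  V(2,1) = exp(-r*dt) * [p*0.000000 + (1-p)*4.836906] = 1.988361; exercise = 0.000000; V(2,1) = max -> 1.988361
  V(2,2) = exp(-r*dt) * [p*4.836906 + (1-p)*21.683869] = 11.631172; exercise = 11.766304; V(2,2) = max -> 11.766304
  V(1,0) = exp(-r*dt) * [p*0.000000 + (1-p)*1.988361] = 0.817378; exercise = 0.000000; V(1,0) = max -> 0.817378
  V(1,1) = exp(-r*dt) * [p*1.988361 + (1-p)*11.766304] = 5.953954; exercise = 0.502587; V(1,1) = max -> 5.953954
  V(0,0) = exp(-r*dt) * [p*0.817378 + (1-p)*5.953954] = 2.906756; exercise = 0.000000; V(0,0) = max -> 2.906756

Answer: Price = V(0,0) = 2.9068


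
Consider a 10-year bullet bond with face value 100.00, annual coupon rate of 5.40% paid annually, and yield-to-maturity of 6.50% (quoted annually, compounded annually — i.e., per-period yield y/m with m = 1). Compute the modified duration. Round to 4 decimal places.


Coupon per period c = face * coupon_rate / m = 5.400000
Periods per year m = 1; per-period yield y/m = 0.065000
Number of cashflows N = 10
Cashflows (t years, CF_t, discount factor 1/(1+y/m)^(m*t), PV):
  t = 1.0000: CF_t = 5.400000, DF = 0.938967, PV = 5.070423
  t = 2.0000: CF_t = 5.400000, DF = 0.881659, PV = 4.760960
  t = 3.0000: CF_t = 5.400000, DF = 0.827849, PV = 4.470385
  t = 4.0000: CF_t = 5.400000, DF = 0.777323, PV = 4.197545
  t = 5.0000: CF_t = 5.400000, DF = 0.729881, PV = 3.941357
  t = 6.0000: CF_t = 5.400000, DF = 0.685334, PV = 3.700804
  t = 7.0000: CF_t = 5.400000, DF = 0.643506, PV = 3.474934
  t = 8.0000: CF_t = 5.400000, DF = 0.604231, PV = 3.262848
  t = 9.0000: CF_t = 5.400000, DF = 0.567353, PV = 3.063707
  t = 10.0000: CF_t = 105.400000, DF = 0.532726, PV = 56.149324
Price P = sum_t PV_t = 92.092287
First compute Macaulay numerator sum_t t * PV_t:
  t * PV_t at t = 1.0000: 5.070423
  t * PV_t at t = 2.0000: 9.521920
  t * PV_t at t = 3.0000: 13.411155
  t * PV_t at t = 4.0000: 16.790179
  t * PV_t at t = 5.0000: 19.706783
  t * PV_t at t = 6.0000: 22.204825
  t * PV_t at t = 7.0000: 24.324535
  t * PV_t at t = 8.0000: 26.102787
  t * PV_t at t = 9.0000: 27.573367
  t * PV_t at t = 10.0000: 561.493241
Macaulay duration D = 726.199215 / 92.092287 = 7.885560
Modified duration = D / (1 + y/m) = 7.885560 / (1 + 0.065000) = 7.404281

Answer: Modified duration = 7.4043


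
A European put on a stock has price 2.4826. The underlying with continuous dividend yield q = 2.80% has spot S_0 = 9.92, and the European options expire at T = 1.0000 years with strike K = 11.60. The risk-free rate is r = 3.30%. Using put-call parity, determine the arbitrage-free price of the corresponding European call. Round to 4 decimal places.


Answer: Call price = 0.9052

Derivation:
Put-call parity: C - P = S_0 * exp(-qT) - K * exp(-rT).
S_0 * exp(-qT) = 9.9200 * 0.97238837 = 9.64609260
K * exp(-rT) = 11.6000 * 0.96753856 = 11.22344729
C = P + S*exp(-qT) - K*exp(-rT)
C = 2.4826 + 9.64609260 - 11.22344729 = 0.9052


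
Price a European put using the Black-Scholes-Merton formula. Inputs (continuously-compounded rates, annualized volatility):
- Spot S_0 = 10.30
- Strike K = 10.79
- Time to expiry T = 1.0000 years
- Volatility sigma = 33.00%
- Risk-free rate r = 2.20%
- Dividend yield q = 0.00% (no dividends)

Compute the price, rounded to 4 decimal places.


d1 = (ln(S/K) + (r - q + 0.5*sigma^2) * T) / (sigma * sqrt(T)) = 0.09083065
d2 = d1 - sigma * sqrt(T) = -0.23916935
exp(-rT) = 0.97824024; exp(-qT) = 1.00000000
P = K * exp(-rT) * N(-d2) - S_0 * exp(-qT) * N(-d1)
N(-d1) = 0.46381358; N(-d2) = 0.59451286
P = 10.7900 * 0.97824024 * 0.59451286 - 10.3000 * 1.00000000 * 0.46381358 = 1.4979

Answer: Price = 1.4979


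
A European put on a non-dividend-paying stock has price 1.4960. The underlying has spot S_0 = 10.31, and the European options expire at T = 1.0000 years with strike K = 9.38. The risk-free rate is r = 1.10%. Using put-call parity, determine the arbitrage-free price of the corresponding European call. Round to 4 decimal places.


Put-call parity: C - P = S_0 * exp(-qT) - K * exp(-rT).
S_0 * exp(-qT) = 10.3100 * 1.00000000 = 10.31000000
K * exp(-rT) = 9.3800 * 0.98906028 = 9.27738541
C = P + S*exp(-qT) - K*exp(-rT)
C = 1.4960 + 10.31000000 - 9.27738541 = 2.5286

Answer: Call price = 2.5286


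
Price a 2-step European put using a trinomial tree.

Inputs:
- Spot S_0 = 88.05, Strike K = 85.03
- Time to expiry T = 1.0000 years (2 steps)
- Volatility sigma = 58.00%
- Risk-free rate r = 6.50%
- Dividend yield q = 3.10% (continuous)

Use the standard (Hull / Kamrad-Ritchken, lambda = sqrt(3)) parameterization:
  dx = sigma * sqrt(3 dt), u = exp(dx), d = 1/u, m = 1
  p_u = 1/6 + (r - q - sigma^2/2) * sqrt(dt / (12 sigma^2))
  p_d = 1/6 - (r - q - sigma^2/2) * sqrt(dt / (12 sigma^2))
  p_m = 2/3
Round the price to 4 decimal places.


Answer: Price = V(0,0) = 13.8928

Derivation:
dt = T/N = 0.500000; dx = sigma*sqrt(3*dt) = 0.710352
u = exp(dx) = 2.034707; d = 1/u = 0.491471
p_u = 0.119437, p_m = 0.666667, p_d = 0.213897
Discount per step: exp(-r*dt) = 0.968022
Stock lattice S(k, j) with j the centered position index:
  k=0: S(0,+0) = 88.0500
  k=1: S(1,-1) = 43.2740; S(1,+0) = 88.0500; S(1,+1) = 179.1560
  k=2: S(2,-2) = 21.2679; S(2,-1) = 43.2740; S(2,+0) = 88.0500; S(2,+1) = 179.1560; S(2,+2) = 364.5300
Terminal payoffs V(N, j) = max(K - S_T, 0):
  V(2,-2) = 63.762060; V(2,-1) = 41.755965; V(2,+0) = 0.000000; V(2,+1) = 0.000000; V(2,+2) = 0.000000
Backward induction: V(k, j) = exp(-r*dt) * [p_u * V(k+1, j+1) + p_m * V(k+1, j) + p_d * V(k+1, j-1)]
  V(1,-1) = exp(-r*dt) * [p_u*0.000000 + p_m*41.755965 + p_d*63.762060] = 40.149514
  V(1,+0) = exp(-r*dt) * [p_u*0.000000 + p_m*0.000000 + p_d*41.755965] = 8.645860
  V(1,+1) = exp(-r*dt) * [p_u*0.000000 + p_m*0.000000 + p_d*0.000000] = 0.000000
  V(0,+0) = exp(-r*dt) * [p_u*0.000000 + p_m*8.645860 + p_d*40.149514] = 13.892824


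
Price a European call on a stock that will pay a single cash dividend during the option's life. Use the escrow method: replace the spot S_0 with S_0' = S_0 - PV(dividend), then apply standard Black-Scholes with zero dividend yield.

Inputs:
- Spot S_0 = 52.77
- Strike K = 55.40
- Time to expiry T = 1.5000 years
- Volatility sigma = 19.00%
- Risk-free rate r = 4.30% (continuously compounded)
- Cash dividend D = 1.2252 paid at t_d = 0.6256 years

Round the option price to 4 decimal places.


PV(D) = D * exp(-r * t_d) = 1.2252 * 0.97345780 = 1.19268050
S_0' = S_0 - PV(D) = 52.7700 - 1.19268050 = 51.57731950
d1 = (ln(S_0'/K) + (r + sigma^2/2)*T) / (sigma*sqrt(T)) = 0.08627978
d2 = d1 - sigma*sqrt(T) = -0.14642174
exp(-rT) = 0.93753611
N(d1) = 0.53437800; N(d2) = 0.44179423
C = S_0' * N(d1) - K * exp(-rT) * N(d2) = 51.57731950 * 0.53437800 - 55.4000 * 0.93753611 * 0.44179423 = 4.6152

Answer: Price = 4.6152


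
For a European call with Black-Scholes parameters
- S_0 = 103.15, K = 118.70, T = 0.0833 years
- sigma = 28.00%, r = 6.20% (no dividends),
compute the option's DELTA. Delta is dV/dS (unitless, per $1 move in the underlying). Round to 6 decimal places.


d1 = -1.6332188384; d2 = -1.7140317087
phi(d1) = 0.1051212934; exp(-qT) = 1.0000000000; exp(-rT) = 0.9948487136
N(d1) = 0.0512114896
Delta = exp(-qT) * N(d1) = 1.0000000000 * 0.0512114896 = 0.051211

Answer: Delta = 0.051211


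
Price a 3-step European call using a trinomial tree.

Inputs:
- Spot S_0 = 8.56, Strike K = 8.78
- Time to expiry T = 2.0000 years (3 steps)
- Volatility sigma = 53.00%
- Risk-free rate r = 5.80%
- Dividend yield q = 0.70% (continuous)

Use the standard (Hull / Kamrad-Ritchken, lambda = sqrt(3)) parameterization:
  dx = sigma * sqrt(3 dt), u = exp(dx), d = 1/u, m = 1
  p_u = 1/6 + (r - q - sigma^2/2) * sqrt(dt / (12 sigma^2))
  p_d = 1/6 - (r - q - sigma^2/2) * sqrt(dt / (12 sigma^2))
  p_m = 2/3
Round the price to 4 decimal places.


dt = T/N = 0.666667; dx = sigma*sqrt(3*dt) = 0.749533
u = exp(dx) = 2.116012; d = 1/u = 0.472587
p_u = 0.126886, p_m = 0.666667, p_d = 0.206447
Discount per step: exp(-r*dt) = 0.962071
Stock lattice S(k, j) with j the centered position index:
  k=0: S(0,+0) = 8.5600
  k=1: S(1,-1) = 4.0453; S(1,+0) = 8.5600; S(1,+1) = 18.1131
  k=2: S(2,-2) = 1.9118; S(2,-1) = 4.0453; S(2,+0) = 8.5600; S(2,+1) = 18.1131; S(2,+2) = 38.3275
  k=3: S(3,-3) = 0.9035; S(3,-2) = 1.9118; S(3,-1) = 4.0453; S(3,+0) = 8.5600; S(3,+1) = 18.1131; S(3,+2) = 38.3275; S(3,+3) = 81.1014
Terminal payoffs V(N, j) = max(S_T - K, 0):
  V(3,-3) = 0.000000; V(3,-2) = 0.000000; V(3,-1) = 0.000000; V(3,+0) = 0.000000; V(3,+1) = 9.333063; V(3,+2) = 29.547458; V(3,+3) = 72.321362
Backward induction: V(k, j) = exp(-r*dt) * [p_u * V(k+1, j+1) + p_m * V(k+1, j) + p_d * V(k+1, j-1)]
  V(2,-2) = exp(-r*dt) * [p_u*0.000000 + p_m*0.000000 + p_d*0.000000] = 0.000000
  V(2,-1) = exp(-r*dt) * [p_u*0.000000 + p_m*0.000000 + p_d*0.000000] = 0.000000
  V(2,+0) = exp(-r*dt) * [p_u*9.333063 + p_m*0.000000 + p_d*0.000000] = 1.139322
  V(2,+1) = exp(-r*dt) * [p_u*29.547458 + p_m*9.333063 + p_d*0.000000] = 9.593016
  V(2,+2) = exp(-r*dt) * [p_u*72.321362 + p_m*29.547458 + p_d*9.333063] = 29.633416
  V(1,-1) = exp(-r*dt) * [p_u*1.139322 + p_m*0.000000 + p_d*0.000000] = 0.139081
  V(1,+0) = exp(-r*dt) * [p_u*9.593016 + p_m*1.139322 + p_d*0.000000] = 1.901794
  V(1,+1) = exp(-r*dt) * [p_u*29.633416 + p_m*9.593016 + p_d*1.139322] = 9.996527
  V(0,+0) = exp(-r*dt) * [p_u*9.996527 + p_m*1.901794 + p_d*0.139081] = 2.467712

Answer: Price = V(0,0) = 2.4677


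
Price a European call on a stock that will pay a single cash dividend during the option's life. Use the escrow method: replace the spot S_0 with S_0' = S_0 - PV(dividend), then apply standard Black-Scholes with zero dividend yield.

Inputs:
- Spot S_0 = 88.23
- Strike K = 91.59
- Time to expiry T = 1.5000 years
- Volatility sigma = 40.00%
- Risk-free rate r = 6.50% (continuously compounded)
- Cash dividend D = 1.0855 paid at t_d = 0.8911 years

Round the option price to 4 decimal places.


PV(D) = D * exp(-r * t_d) = 1.0855 * 0.94372403 = 1.02441243
S_0' = S_0 - PV(D) = 88.2300 - 1.02441243 = 87.20558757
d1 = (ln(S_0'/K) + (r + sigma^2/2)*T) / (sigma*sqrt(T)) = 0.34383959
d2 = d1 - sigma*sqrt(T) = -0.14605836
exp(-rT) = 0.90710234
N(d1) = 0.63451654; N(d2) = 0.44193766
C = S_0' * N(d1) - K * exp(-rT) * N(d2) = 87.20558757 * 0.63451654 - 91.5900 * 0.90710234 * 0.44193766 = 18.6165

Answer: Price = 18.6165


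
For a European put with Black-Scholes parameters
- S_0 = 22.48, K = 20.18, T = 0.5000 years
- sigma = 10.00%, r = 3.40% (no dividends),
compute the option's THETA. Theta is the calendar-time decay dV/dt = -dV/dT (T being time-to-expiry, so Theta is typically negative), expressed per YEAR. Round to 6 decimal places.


Answer: Theta = -0.096886

Derivation:
d1 = 1.8021890539; d2 = 1.7314783758
phi(d1) = 0.0786394949; exp(-qT) = 1.0000000000; exp(-rT) = 0.9831436846
Theta = -S*exp(-qT)*phi(d1)*sigma/(2*sqrt(T)) + r*K*exp(-rT)*N(-d2) - q*S*exp(-qT)*N(-d1)
N(-d1) = 0.0357578331; N(-d2) = 0.0416832392; sqrt(T) = 0.7071067812
Term 1 = -22.4800 * 1.0000000000 * 0.0786394949 * 0.1000 / (2 * 0.7071067812) = -0.1250034572
Term 2 = 0.0340 * 20.1800 * 0.9831436846 * 0.0416832392 = 0.0281176184
Term 3 = 0 (no dividend yield, q = 0)
Theta = -0.1250034572 + (0.0281176184) + (0.0000000000) = -0.096886


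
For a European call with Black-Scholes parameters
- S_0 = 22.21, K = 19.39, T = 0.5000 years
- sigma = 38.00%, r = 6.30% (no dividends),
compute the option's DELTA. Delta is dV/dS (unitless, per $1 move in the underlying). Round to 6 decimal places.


d1 = 0.7569212208; d2 = 0.4882206439
phi(d1) = 0.2995711280; exp(-qT) = 1.0000000000; exp(-rT) = 0.9689909565
N(d1) = 0.7754514695
Delta = exp(-qT) * N(d1) = 1.0000000000 * 0.7754514695 = 0.775451

Answer: Delta = 0.775451


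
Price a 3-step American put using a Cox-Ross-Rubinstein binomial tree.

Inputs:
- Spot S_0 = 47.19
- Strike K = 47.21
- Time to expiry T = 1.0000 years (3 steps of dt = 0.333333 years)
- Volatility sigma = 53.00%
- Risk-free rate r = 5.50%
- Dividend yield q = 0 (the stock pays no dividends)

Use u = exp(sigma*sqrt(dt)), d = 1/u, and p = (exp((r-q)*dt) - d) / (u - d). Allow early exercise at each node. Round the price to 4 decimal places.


dt = T/N = 0.333333
u = exp(sigma*sqrt(dt)) = 1.357976; d = 1/u = 0.736390
p = (exp((r-q)*dt) - d) / (u - d) = 0.453859
Discount per step: exp(-r*dt) = 0.981834
Stock lattice S(k, i) with i counting down-moves:
  k=0: S(0,0) = 47.1900
  k=1: S(1,0) = 64.0829; S(1,1) = 34.7502
  k=2: S(2,0) = 87.0231; S(2,1) = 47.1900; S(2,2) = 25.5897
  k=3: S(3,0) = 118.1753; S(3,1) = 64.0829; S(3,2) = 34.7502; S(3,3) = 18.8440
Terminal payoffs V(N, i) = max(K - S_T, 0):
  V(3,0) = 0.000000; V(3,1) = 0.000000; V(3,2) = 12.459764; V(3,3) = 28.365990
Backward induction: V(k, i) = exp(-r*dt) * [p * V(k+1, i) + (1-p) * V(k+1, i+1)]; then take max(V_cont, immediate exercise) for American.
  V(2,0) = exp(-r*dt) * [p*0.000000 + (1-p)*0.000000] = 0.000000; exercise = 0.000000; V(2,0) = max -> 0.000000
  V(2,1) = exp(-r*dt) * [p*0.000000 + (1-p)*12.459764] = 6.681171; exercise = 0.020000; V(2,1) = max -> 6.681171
  V(2,2) = exp(-r*dt) * [p*12.459764 + (1-p)*28.365990] = 20.762649; exercise = 21.620280; V(2,2) = max -> 21.620280
  V(1,0) = exp(-r*dt) * [p*0.000000 + (1-p)*6.681171] = 3.582576; exercise = 0.000000; V(1,0) = max -> 3.582576
  V(1,1) = exp(-r*dt) * [p*6.681171 + (1-p)*21.620280] = 14.570444; exercise = 12.459764; V(1,1) = max -> 14.570444
  V(0,0) = exp(-r*dt) * [p*3.582576 + (1-p)*14.570444] = 9.409406; exercise = 0.020000; V(0,0) = max -> 9.409406

Answer: Price = V(0,0) = 9.4094
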